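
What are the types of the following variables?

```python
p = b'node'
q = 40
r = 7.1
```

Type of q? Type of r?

q is int; r is float

int, float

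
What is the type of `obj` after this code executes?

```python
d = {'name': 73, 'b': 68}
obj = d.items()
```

dict.items() returns a dict_items view

dict_items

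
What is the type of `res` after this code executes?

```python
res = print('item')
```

print() returns None

NoneType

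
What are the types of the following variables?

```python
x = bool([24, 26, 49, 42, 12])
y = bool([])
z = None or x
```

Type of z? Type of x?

None or <bool> returns the bool; bool() returns bool

bool, bool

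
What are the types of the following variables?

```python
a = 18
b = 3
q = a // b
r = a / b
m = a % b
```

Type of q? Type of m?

int // int returns int; int % int returns int

int, int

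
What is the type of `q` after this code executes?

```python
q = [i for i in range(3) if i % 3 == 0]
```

A list comprehension [...] produces a list

list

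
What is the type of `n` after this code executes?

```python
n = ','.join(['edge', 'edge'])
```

str.join() returns str

str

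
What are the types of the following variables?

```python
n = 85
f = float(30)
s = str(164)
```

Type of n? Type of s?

n is int; s is str

int, str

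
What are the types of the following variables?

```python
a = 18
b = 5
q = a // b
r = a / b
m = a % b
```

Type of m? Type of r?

int % int returns int; int / int returns float

int, float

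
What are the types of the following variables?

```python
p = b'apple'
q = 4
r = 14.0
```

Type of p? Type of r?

p is bytes; r is float

bytes, float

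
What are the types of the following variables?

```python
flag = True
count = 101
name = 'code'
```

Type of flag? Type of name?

flag is bool; name is str

bool, str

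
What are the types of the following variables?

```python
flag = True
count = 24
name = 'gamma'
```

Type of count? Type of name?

count is int; name is str

int, str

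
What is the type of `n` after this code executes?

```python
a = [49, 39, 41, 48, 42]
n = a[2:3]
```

Slicing a list always returns a list

list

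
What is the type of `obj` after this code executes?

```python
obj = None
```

None has type NoneType

NoneType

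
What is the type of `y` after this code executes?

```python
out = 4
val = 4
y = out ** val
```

int ** positive int returns int (4 ** 4 = 256)

int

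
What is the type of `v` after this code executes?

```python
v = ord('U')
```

ord() returns int (Unicode code point)

int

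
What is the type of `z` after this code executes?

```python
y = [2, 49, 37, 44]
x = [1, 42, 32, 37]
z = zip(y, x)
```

zip() returns a zip iterator object

zip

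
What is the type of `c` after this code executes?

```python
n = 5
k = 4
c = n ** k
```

int ** positive int returns int (5 ** 4 = 625)

int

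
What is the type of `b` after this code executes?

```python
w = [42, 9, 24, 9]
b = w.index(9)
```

list.index() returns int

int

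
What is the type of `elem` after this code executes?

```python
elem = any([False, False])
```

any() returns bool

bool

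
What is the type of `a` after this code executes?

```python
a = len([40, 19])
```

len() always returns int

int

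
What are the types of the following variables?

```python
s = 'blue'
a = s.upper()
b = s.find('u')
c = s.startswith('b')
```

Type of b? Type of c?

str.find() returns int; str.startswith() returns bool

int, bool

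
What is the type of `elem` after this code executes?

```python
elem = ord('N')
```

ord() returns int (Unicode code point)

int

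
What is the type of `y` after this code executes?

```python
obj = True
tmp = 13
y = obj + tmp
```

bool + int returns int (True is 1, so 1 + 13 = 14)

int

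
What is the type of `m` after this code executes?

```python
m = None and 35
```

'and' returns first falsy value (None)

NoneType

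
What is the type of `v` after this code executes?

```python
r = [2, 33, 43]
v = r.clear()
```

list.clear() returns None

NoneType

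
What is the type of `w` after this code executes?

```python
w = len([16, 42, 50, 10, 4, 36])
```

len() always returns int

int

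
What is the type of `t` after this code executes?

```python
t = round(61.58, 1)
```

round() with ndigits arg returns float

float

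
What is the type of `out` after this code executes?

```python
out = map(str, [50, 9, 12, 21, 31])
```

map() returns a map iterator object

map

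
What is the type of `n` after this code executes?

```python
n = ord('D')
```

ord() returns int (Unicode code point)

int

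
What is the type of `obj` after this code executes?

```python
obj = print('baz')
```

print() returns None

NoneType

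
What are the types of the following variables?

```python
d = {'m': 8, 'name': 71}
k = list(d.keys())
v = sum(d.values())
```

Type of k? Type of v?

list(...) returns list; sum of int values returns int

list, int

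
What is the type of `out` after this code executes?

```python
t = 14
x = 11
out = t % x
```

int % int returns int (14 % 11 = 3)

int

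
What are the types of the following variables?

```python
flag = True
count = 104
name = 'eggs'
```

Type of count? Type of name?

count is int; name is str

int, str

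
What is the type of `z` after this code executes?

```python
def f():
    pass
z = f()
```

A function with no return statement returns None

NoneType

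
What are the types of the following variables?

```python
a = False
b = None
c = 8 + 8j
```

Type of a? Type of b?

a is bool; b is NoneType

bool, NoneType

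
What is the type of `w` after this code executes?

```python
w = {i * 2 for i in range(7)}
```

A set comprehension {expr for x in iterable} produces a set

set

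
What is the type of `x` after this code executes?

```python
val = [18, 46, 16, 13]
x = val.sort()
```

list.sort() returns None (sorts in place)

NoneType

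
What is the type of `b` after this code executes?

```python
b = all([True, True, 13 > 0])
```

all() returns bool

bool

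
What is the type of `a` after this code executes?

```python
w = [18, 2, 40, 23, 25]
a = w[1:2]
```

Slicing a list always returns a list

list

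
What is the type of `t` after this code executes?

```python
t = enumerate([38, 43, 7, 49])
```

enumerate() returns an enumerate iterator object

enumerate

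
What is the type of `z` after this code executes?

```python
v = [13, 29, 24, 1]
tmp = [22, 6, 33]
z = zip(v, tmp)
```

zip() returns a zip iterator object

zip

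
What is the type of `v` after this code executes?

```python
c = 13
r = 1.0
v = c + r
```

int + float returns float (13 + 1.0 = 14.0)

float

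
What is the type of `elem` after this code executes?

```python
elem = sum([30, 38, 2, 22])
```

sum() of ints returns int

int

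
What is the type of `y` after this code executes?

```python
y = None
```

None has type NoneType

NoneType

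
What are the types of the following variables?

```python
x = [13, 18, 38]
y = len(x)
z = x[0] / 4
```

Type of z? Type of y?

int / int returns float; len() returns int

float, int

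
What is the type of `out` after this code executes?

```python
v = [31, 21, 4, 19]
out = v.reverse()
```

list.reverse() returns None

NoneType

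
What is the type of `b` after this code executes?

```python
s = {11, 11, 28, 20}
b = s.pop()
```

Popping from a set of ints returns int

int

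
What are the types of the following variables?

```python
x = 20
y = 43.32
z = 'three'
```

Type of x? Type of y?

x is int; y is float

int, float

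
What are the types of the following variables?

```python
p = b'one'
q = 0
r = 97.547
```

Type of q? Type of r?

q is int; r is float

int, float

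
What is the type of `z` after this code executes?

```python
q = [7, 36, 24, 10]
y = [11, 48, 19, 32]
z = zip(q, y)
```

zip() returns a zip iterator object

zip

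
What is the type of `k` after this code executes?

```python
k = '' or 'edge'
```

'or' returns first truthy value ('edge', which is str)

str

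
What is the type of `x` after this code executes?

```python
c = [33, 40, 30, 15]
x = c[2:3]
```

Slicing a list always returns a list

list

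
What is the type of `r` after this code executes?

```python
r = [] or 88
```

'or' returns first truthy value (88, which is int)

int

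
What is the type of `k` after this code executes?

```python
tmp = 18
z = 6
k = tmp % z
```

int % int returns int (18 % 6 = 0)

int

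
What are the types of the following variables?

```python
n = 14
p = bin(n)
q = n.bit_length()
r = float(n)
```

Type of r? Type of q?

float() returns float; int.bit_length() returns int

float, int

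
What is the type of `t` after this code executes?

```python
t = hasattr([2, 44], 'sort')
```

hasattr() returns bool

bool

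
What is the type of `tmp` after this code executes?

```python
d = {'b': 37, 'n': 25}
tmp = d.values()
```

.values() returns a dict_values view object

dict_values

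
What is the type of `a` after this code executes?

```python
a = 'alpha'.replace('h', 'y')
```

str.replace() returns str

str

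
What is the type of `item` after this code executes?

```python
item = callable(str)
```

callable() returns bool

bool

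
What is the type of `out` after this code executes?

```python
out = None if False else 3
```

Ternary: condition is False, else branch (3) taken → int

int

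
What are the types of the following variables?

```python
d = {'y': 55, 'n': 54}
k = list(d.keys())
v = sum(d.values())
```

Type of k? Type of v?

list(...) returns list; sum of int values returns int

list, int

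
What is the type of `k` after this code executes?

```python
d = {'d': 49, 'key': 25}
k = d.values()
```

.values() returns a dict_values view object

dict_values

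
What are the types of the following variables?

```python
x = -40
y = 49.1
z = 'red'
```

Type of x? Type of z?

x is int; z is str

int, str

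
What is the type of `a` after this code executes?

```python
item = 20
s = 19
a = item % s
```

int % int returns int (20 % 19 = 1)

int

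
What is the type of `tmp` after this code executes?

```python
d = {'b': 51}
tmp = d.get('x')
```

dict.get() returns None when key 'x' is not found and no default given

NoneType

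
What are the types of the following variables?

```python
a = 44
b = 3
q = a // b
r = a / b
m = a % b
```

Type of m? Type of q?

int % int returns int; int // int returns int

int, int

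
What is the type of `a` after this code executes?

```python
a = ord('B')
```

ord() returns int (Unicode code point)

int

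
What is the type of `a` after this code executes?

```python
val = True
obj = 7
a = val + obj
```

bool + int returns int (True is 1, so 1 + 7 = 8)

int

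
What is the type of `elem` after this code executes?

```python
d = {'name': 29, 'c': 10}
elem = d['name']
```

Accessing dict[str, int] with key 'name' returns int value 29

int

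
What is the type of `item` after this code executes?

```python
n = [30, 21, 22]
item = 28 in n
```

'in' operator returns bool

bool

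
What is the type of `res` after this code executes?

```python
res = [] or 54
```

'or' returns first truthy value (54, which is int)

int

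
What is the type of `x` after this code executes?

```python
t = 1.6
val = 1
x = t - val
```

float - int returns float (1.6 - 1 = 0.6)

float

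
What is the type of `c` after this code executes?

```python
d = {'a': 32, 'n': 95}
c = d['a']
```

Accessing dict[str, int] with key 'a' returns int value 32

int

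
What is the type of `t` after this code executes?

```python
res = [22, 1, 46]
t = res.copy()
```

list.copy() returns list

list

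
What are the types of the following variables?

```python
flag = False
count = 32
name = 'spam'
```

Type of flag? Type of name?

flag is bool; name is str

bool, str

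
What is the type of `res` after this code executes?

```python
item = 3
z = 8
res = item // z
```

int // int returns int (3 // 8 = 0)

int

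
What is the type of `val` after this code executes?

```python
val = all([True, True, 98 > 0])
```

all() returns bool

bool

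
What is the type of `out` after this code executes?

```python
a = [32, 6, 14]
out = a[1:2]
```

Slicing a list always returns a list

list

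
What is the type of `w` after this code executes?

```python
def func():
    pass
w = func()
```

A function with no return statement returns None

NoneType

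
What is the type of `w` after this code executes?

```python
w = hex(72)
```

hex() returns str representation

str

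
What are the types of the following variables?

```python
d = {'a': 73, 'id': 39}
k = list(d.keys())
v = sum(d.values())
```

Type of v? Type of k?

sum of int values returns int; list(...) returns list

int, list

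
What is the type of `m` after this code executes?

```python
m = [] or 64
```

'or' returns first truthy value (64, which is int)

int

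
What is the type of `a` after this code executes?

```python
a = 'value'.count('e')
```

str.count() returns int

int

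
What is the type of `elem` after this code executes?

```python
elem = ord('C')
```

ord() returns int (Unicode code point)

int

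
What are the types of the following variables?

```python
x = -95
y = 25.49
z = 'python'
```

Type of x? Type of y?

x is int; y is float

int, float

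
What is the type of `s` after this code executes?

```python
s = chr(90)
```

chr() returns str (single character)

str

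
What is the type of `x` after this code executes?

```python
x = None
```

None has type NoneType

NoneType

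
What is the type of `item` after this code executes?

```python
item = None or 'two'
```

'or' with None returns the other value ('two', str)

str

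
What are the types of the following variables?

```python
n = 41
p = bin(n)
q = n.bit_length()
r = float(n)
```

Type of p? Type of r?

bin() returns str; float() returns float

str, float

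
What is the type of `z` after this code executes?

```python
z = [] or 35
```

'or' returns first truthy value (35, which is int)

int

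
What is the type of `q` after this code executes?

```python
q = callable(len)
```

callable() returns bool

bool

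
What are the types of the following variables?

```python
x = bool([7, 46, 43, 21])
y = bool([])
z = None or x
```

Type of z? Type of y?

None or <bool> returns the bool; bool() returns bool

bool, bool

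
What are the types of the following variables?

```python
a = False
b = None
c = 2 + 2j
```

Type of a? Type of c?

a is bool; c is complex

bool, complex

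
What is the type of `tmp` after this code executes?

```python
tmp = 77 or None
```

'or' returns first truthy value (77, int)

int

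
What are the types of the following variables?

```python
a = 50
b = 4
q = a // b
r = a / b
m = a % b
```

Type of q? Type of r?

int // int returns int; int / int returns float

int, float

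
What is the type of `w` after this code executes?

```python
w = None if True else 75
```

Ternary: condition is True, if branch (None) taken → NoneType

NoneType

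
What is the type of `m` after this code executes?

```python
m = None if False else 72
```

Ternary: condition is False, else branch (72) taken → int

int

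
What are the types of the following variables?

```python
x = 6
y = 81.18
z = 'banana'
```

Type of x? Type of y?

x is int; y is float

int, float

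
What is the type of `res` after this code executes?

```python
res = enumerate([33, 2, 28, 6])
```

enumerate() returns an enumerate iterator object

enumerate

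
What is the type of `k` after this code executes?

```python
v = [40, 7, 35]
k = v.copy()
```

list.copy() returns list

list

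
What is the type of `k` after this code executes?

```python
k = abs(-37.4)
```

abs() of float returns float

float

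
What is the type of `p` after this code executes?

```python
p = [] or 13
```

'or' returns first truthy value (13, which is int)

int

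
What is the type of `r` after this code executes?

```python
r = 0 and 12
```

'and' returns the first falsy value (0, which is int)

int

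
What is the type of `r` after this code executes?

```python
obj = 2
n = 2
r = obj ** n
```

int ** positive int returns int (2 ** 2 = 4)

int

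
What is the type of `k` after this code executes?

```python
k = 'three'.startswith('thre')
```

str.startswith() returns bool

bool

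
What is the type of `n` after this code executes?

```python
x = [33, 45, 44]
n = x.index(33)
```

list.index() returns int

int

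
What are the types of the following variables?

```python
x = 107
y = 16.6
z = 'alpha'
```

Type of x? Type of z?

x is int; z is str

int, str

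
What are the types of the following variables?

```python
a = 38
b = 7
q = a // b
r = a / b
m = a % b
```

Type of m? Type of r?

int % int returns int; int / int returns float

int, float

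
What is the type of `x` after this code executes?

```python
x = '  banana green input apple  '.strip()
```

str.strip() returns str

str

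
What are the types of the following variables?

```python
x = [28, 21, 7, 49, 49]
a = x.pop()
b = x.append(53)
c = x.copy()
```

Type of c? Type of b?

list.copy() returns list; list.append() returns None

list, NoneType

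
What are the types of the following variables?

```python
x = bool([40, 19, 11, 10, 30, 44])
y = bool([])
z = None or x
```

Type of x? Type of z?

bool() returns bool; None or <bool> returns the bool

bool, bool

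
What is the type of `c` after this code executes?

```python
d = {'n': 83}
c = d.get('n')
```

dict.get() returns the value (int) when key is found

int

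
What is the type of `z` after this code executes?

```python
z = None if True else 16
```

Ternary: condition is True, if branch (None) taken → NoneType

NoneType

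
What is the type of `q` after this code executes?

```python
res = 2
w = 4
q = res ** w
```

int ** positive int returns int (2 ** 4 = 16)

int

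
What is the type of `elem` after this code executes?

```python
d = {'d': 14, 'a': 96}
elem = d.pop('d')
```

dict.pop() returns the value (int)

int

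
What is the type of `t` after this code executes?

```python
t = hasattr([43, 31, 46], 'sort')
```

hasattr() returns bool

bool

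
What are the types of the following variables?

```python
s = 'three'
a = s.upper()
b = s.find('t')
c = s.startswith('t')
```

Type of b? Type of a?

str.find() returns int; str.upper() returns str

int, str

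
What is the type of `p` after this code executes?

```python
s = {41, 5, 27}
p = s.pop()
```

Popping from a set of ints returns int

int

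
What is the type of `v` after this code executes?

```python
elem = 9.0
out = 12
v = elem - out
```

float - int returns float (9.0 - 12 = -3.0)

float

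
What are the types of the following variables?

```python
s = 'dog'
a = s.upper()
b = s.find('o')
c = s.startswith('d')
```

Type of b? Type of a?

str.find() returns int; str.upper() returns str

int, str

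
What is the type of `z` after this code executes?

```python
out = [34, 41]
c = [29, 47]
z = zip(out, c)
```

zip() returns a zip iterator object

zip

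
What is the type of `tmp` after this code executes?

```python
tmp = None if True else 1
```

Ternary: condition is True, if branch (None) taken → NoneType

NoneType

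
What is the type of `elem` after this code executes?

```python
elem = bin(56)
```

bin() returns str representation

str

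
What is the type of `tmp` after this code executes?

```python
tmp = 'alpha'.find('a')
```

str.find() returns int (index, or -1)

int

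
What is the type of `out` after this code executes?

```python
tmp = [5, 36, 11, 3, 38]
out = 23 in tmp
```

'in' operator returns bool

bool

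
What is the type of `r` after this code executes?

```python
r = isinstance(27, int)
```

isinstance() returns bool

bool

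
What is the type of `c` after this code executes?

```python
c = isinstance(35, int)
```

isinstance() returns bool

bool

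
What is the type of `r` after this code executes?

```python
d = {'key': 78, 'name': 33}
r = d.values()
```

.values() returns a dict_values view object

dict_values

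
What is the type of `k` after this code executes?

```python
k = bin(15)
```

bin() returns str representation

str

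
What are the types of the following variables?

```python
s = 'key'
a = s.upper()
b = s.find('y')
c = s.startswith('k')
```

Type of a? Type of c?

str.upper() returns str; str.startswith() returns bool

str, bool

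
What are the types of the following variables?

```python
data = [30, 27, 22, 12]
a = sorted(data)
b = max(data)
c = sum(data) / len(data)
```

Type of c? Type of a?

int / int returns float; sorted() returns list

float, list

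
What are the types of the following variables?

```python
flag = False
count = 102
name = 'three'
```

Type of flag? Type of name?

flag is bool; name is str

bool, str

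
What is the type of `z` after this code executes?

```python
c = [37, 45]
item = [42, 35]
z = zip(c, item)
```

zip() returns a zip iterator object

zip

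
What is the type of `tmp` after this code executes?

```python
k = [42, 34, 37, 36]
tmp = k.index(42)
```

list.index() returns int

int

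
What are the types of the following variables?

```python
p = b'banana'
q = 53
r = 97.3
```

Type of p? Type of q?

p is bytes; q is int

bytes, int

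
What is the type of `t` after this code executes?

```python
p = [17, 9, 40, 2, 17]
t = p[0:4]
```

Slicing a list always returns a list

list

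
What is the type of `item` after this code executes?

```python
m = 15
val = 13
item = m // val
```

int // int returns int (15 // 13 = 1)

int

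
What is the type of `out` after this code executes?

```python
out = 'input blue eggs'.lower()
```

str.lower() returns str

str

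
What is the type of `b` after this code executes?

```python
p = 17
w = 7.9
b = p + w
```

int + float returns float (17 + 7.9 = 24.9)

float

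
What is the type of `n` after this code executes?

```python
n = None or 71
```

'or' with None returns the other value (71, int)

int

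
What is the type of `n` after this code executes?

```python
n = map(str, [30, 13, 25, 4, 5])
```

map() returns a map iterator object

map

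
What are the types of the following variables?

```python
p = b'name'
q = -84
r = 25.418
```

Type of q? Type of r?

q is int; r is float

int, float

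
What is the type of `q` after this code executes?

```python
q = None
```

None has type NoneType

NoneType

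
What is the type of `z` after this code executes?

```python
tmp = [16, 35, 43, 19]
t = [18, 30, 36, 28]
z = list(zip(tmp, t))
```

list(zip(...)) returns a list of tuples

list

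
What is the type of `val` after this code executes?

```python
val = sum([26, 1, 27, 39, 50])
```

sum() of ints returns int

int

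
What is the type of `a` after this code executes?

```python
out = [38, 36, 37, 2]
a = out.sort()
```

list.sort() returns None (sorts in place)

NoneType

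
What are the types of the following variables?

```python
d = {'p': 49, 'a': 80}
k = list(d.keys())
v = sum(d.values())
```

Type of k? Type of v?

list(...) returns list; sum of int values returns int

list, int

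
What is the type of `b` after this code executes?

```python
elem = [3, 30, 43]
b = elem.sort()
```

list.sort() returns None (sorts in place)

NoneType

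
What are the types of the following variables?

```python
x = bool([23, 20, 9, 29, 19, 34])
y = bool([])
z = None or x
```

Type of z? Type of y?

None or <bool> returns the bool; bool() returns bool

bool, bool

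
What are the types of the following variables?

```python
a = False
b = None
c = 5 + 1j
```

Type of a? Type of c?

a is bool; c is complex

bool, complex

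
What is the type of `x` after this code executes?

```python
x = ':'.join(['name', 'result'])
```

str.join() returns str

str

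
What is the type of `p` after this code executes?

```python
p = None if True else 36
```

Ternary: condition is True, if branch (None) taken → NoneType

NoneType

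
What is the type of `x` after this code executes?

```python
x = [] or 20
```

'or' returns first truthy value (20, which is int)

int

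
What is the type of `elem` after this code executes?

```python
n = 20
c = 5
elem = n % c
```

int % int returns int (20 % 5 = 0)

int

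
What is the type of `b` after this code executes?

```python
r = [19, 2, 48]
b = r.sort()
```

list.sort() returns None (sorts in place)

NoneType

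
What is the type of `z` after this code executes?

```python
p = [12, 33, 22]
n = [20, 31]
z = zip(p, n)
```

zip() returns a zip iterator object

zip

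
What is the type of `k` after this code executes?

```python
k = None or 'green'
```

'or' with None returns the other value ('green', str)

str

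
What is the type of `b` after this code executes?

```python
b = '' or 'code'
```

'or' returns first truthy value ('code', which is str)

str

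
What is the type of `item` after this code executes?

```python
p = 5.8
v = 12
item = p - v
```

float - int returns float (5.8 - 12 = -6.2)

float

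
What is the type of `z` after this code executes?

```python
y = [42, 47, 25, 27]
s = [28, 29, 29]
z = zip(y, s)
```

zip() returns a zip iterator object

zip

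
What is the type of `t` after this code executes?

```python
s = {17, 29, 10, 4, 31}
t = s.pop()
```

Popping from a set of ints returns int

int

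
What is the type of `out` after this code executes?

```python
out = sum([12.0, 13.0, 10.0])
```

sum() of floats returns float

float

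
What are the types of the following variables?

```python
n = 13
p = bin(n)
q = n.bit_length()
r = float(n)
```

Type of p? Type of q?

bin() returns str; int.bit_length() returns int

str, int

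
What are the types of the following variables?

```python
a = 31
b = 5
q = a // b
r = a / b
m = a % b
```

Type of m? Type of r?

int % int returns int; int / int returns float

int, float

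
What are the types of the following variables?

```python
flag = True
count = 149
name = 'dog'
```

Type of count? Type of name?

count is int; name is str

int, str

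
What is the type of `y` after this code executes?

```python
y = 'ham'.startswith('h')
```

str.startswith() returns bool

bool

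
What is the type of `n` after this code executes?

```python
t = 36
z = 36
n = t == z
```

Equality comparison returns bool

bool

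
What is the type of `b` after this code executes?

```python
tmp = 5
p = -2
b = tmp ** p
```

int ** negative int returns float

float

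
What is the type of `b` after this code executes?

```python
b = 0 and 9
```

'and' returns the first falsy value (0, which is int)

int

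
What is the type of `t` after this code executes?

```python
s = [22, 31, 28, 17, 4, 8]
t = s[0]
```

Indexing a list of ints returns int (s[0] = 22)

int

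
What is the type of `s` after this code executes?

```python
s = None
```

None has type NoneType

NoneType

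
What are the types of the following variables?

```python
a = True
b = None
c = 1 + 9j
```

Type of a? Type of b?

a is bool; b is NoneType

bool, NoneType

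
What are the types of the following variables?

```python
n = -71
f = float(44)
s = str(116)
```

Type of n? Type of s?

n is int; s is str

int, str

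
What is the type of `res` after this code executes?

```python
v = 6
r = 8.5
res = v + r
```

int + float returns float (6 + 8.5 = 14.5)

float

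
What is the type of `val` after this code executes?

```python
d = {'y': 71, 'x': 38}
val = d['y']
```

Accessing dict[str, int] with key 'y' returns int value 71

int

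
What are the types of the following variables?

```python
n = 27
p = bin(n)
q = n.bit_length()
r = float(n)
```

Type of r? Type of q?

float() returns float; int.bit_length() returns int

float, int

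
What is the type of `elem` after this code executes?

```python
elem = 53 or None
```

'or' returns first truthy value (53, int)

int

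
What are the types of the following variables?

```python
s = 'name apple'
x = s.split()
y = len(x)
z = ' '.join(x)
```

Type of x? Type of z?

str.split() returns list; str.join() returns str

list, str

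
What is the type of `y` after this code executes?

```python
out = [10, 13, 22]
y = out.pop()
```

list.pop() returns the popped element (int here)

int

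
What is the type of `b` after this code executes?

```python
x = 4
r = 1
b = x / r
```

int / int always returns float in Python 3 (4 / 1 = 4)

float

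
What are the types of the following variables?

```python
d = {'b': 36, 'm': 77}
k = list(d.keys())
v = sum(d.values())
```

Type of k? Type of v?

list(...) returns list; sum of int values returns int

list, int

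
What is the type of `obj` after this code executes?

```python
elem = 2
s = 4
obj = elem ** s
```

int ** positive int returns int (2 ** 4 = 16)

int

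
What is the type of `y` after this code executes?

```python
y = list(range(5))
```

list(range(...)) returns list

list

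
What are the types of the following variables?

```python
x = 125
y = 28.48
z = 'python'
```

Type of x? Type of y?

x is int; y is float

int, float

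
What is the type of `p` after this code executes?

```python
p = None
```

None has type NoneType

NoneType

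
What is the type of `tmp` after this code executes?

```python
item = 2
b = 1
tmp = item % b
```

int % int returns int (2 % 1 = 0)

int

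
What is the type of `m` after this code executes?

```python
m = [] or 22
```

'or' returns first truthy value (22, which is int)

int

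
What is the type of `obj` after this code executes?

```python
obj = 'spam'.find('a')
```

str.find() returns int (index, or -1)

int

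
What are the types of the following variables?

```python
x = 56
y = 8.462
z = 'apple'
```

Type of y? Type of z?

y is float; z is str

float, str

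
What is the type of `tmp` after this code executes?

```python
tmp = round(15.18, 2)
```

round() with ndigits arg returns float

float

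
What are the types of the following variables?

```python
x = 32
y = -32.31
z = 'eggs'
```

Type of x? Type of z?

x is int; z is str

int, str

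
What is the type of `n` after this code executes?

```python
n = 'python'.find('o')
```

str.find() returns int (index, or -1)

int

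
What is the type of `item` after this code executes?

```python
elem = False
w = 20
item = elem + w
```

bool + int returns int (False is 0, so 0 + 20 = 20)

int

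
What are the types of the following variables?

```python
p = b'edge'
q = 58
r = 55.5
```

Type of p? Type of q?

p is bytes; q is int

bytes, int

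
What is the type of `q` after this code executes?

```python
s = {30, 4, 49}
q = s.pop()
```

Popping from a set of ints returns int

int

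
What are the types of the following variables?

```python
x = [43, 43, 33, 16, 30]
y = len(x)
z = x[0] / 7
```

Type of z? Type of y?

int / int returns float; len() returns int

float, int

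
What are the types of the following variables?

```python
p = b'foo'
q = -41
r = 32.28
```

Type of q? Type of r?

q is int; r is float

int, float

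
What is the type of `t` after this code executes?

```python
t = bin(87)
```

bin() returns str representation

str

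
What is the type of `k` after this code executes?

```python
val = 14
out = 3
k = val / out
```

int / int always returns float in Python 3 (14 / 3 = 4.66667)

float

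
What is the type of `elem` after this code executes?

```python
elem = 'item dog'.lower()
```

str.lower() returns str

str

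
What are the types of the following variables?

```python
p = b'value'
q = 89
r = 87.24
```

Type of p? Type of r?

p is bytes; r is float

bytes, float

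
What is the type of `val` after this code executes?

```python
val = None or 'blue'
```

'or' with None returns the other value ('blue', str)

str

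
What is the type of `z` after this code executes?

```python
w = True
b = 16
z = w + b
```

bool + int returns int (True is 1, so 1 + 16 = 17)

int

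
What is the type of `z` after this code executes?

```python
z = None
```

None has type NoneType

NoneType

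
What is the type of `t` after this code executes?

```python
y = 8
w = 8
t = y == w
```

Equality comparison returns bool

bool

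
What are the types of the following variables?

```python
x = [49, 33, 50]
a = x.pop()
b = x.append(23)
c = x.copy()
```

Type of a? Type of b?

list.pop() returns the element (int); list.append() returns None

int, NoneType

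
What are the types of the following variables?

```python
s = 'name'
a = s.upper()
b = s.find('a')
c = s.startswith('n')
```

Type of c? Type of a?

str.startswith() returns bool; str.upper() returns str

bool, str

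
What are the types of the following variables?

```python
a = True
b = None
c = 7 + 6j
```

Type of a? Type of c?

a is bool; c is complex

bool, complex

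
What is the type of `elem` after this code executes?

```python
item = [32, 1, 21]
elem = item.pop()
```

list.pop() returns the popped element (int here)

int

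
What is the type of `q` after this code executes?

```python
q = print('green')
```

print() returns None

NoneType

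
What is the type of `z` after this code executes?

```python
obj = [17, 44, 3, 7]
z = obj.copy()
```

list.copy() returns list

list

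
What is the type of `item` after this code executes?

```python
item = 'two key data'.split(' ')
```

str.split() returns list

list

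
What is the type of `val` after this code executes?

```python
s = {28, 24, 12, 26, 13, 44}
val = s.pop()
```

Popping from a set of ints returns int

int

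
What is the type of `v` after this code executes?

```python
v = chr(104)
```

chr() returns str (single character)

str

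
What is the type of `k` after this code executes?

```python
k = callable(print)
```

callable() returns bool

bool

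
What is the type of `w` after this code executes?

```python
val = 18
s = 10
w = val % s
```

int % int returns int (18 % 10 = 8)

int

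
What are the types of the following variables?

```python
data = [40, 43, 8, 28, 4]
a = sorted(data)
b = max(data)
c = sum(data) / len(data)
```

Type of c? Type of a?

int / int returns float; sorted() returns list

float, list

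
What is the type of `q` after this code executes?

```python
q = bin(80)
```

bin() returns str representation

str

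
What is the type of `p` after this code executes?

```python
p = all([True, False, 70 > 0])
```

all() returns bool

bool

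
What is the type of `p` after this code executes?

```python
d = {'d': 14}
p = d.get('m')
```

dict.get() returns None when key 'm' is not found and no default given

NoneType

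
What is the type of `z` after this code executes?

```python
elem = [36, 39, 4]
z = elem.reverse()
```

list.reverse() returns None

NoneType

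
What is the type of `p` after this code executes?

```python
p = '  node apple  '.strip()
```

str.strip() returns str

str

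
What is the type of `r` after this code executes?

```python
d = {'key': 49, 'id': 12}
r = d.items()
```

dict.items() returns a dict_items view

dict_items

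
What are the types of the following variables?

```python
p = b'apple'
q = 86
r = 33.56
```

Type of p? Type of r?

p is bytes; r is float

bytes, float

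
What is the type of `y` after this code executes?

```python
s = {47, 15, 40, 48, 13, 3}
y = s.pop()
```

Popping from a set of ints returns int

int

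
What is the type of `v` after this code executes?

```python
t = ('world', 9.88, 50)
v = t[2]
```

Index 2 of tuple is 50 which is int

int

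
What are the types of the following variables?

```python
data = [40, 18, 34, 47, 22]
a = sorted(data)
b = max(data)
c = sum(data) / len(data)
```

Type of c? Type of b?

int / int returns float; max of ints returns int

float, int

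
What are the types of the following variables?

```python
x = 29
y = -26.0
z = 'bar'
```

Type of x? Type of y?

x is int; y is float

int, float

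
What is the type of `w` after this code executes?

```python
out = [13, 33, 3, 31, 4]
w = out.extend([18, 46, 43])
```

list.extend() returns None

NoneType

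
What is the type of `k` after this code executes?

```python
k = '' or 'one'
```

'or' returns first truthy value ('one', which is str)

str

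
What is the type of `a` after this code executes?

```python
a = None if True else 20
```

Ternary: condition is True, if branch (None) taken → NoneType

NoneType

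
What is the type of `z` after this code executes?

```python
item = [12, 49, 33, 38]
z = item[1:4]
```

Slicing a list always returns a list

list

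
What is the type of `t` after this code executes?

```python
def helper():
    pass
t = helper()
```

A function with no return statement returns None

NoneType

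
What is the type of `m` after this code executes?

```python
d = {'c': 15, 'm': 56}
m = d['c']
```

Accessing dict[str, int] with key 'c' returns int value 15

int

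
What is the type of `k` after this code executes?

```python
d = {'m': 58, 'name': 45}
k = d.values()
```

.values() returns a dict_values view object

dict_values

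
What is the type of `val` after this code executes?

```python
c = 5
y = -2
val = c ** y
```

int ** negative int returns float

float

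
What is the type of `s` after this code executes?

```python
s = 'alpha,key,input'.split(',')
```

str.split() returns list

list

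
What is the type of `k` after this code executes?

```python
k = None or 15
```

'or' with None returns the other value (15, int)

int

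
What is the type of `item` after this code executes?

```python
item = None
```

None has type NoneType

NoneType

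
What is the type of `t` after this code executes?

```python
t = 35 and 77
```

'and' returns the last value when all truthy (77, which is int)

int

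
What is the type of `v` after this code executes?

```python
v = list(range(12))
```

list(range(...)) returns list

list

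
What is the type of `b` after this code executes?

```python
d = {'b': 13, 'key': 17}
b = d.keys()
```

.keys() returns a dict_keys view object

dict_keys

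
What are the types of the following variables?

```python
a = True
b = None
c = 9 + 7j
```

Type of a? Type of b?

a is bool; b is NoneType

bool, NoneType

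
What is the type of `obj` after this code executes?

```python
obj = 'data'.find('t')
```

str.find() returns int (index, or -1)

int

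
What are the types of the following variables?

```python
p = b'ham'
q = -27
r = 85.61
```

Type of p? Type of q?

p is bytes; q is int

bytes, int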